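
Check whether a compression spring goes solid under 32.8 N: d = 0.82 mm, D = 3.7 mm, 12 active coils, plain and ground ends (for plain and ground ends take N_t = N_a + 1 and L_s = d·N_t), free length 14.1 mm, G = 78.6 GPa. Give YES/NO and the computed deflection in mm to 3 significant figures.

k = Gd⁴/(8D³N_a) = (78.6×10³)(0.82⁴)/(8·3.7³·12) = 7.3081 N/mm
N_t = 13; L_s = 0.82·13 = 10.66 mm; δ_solid = L₀ − L_s = 14.1 − 10.66 = 3.44 mm
δ = F/k = 32.8/7.3081 = 4.4882 mm
δ ≥ δ_solid → spring goes solid

YES, δ = 4.49 mm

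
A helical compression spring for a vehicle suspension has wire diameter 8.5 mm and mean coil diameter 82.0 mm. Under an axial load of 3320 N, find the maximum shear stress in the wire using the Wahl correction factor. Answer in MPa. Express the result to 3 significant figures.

Spring index C = D/d = 82.0/8.5 = 9.6471
K_W = (4C−1)/(4C−4) + 0.615/C = 37.588/34.588 + 0.0638 = 1.1505
τ₀ = 8FD/(πd³) = 8·3320·82.0/(π·8.5³) = 2.17792e+06/1929.3 = 1128.8 MPa
τ_max = K·τ₀ = 1.1505 × 1128.8 = 1298.7 MPa

1300 MPa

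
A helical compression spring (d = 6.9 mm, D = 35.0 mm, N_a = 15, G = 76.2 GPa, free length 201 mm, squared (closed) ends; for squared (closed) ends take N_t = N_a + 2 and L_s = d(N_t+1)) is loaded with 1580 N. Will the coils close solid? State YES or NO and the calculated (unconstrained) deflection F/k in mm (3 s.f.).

NO, δ = 47.1 mm

k = Gd⁴/(8D³N_a) = (76.2×10³)(6.9⁴)/(8·35.0³·15) = 33.571 N/mm
N_t = 17; L_s = 6.9·18 = 124.2 mm; δ_solid = L₀ − L_s = 201 − 124.2 = 76.8 mm
δ = F/k = 1580/33.571 = 47.064 mm
δ < δ_solid → spring does not go solid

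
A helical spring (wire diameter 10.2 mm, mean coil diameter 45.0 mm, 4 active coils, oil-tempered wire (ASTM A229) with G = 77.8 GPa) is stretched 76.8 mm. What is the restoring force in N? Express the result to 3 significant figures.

22200 N

k = Gd⁴/(8D³N_a) = (77.8×10³)(10.2⁴)/(8·45.0³·4) = 288.8 N/mm
F = k·δ = 288.8 × 76.8 = 22180 N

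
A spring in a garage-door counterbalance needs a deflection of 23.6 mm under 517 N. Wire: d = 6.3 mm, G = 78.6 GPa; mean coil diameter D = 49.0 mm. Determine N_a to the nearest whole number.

6

Required rate k = F/δ = 517/23.6 = 21.907 N/mm
N_a = Gd⁴/(8D³k) = (78.6×10³ × 6.3⁴)/(8 × 49.0³ × 21.907)
    = 1.23818e+08 / 2.06185e+07 = 6.005 → 6 coils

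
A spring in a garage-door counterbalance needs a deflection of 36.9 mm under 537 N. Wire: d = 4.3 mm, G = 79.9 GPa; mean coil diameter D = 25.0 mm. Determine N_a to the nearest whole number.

15

Required rate k = F/δ = 537/36.9 = 14.553 N/mm
N_a = Gd⁴/(8D³k) = (79.9×10³ × 4.3⁴)/(8 × 25.0³ × 14.553)
    = 2.73162e+07 / 1.81911e+06 = 15.02 → 15 coils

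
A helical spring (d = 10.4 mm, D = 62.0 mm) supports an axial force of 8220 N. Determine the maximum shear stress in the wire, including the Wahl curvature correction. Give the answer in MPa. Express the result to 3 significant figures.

1450 MPa

Spring index C = D/d = 62.0/10.4 = 5.9615
K_W = (4C−1)/(4C−4) + 0.615/C = 22.846/19.846 + 0.1032 = 1.2543
τ₀ = 8FD/(πd³) = 8·8220·62.0/(π·10.4³) = 4.07712e+06/3533.9 = 1153.7 MPa
τ_max = K·τ₀ = 1.2543 × 1153.7 = 1447.1 MPa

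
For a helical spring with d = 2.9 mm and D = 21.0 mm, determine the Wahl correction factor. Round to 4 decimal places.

C = D/d = 21.0/2.9 = 7.2414
K_W = (4C−1)/(4C−4) + 0.615/C = 27.966/24.966 + 0.0849 = 1.2051

1.2051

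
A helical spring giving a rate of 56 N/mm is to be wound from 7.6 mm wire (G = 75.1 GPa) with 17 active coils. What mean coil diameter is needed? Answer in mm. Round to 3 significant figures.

D = (Gd⁴/(8N_a·k))^(1/3) = (75.1×10³·7.6⁴/(8·17·56))^(1/3)
  = (32897.8)^(1/3) = 32.0422 mm

32.0 mm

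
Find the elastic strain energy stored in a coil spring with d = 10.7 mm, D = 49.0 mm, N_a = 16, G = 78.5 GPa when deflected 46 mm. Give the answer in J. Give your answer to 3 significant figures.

k = Gd⁴/(8D³N_a) = (78.5×10³)(10.7⁴)/(8·49.0³·16) = 68.329 N/mm
U = ½kδ² = 0.5 × 68.329 × 46² = 72292 N·mm = 72.292 J

72.3 J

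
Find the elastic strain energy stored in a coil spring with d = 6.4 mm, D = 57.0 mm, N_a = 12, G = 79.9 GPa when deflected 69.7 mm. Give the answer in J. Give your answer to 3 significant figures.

18.3 J

k = Gd⁴/(8D³N_a) = (79.9×10³)(6.4⁴)/(8·57.0³·12) = 7.54 N/mm
U = ½kδ² = 0.5 × 7.54 × 69.7² = 18315 N·mm = 18.315 J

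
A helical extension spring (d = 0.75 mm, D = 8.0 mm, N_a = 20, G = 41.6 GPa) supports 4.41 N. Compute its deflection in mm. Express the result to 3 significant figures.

27.4 mm

k = Gd⁴/(8D³N_a) = (41.6×10³)(0.75⁴)/(8·8.0³·20) = 0.16068 N/mm
δ = F/k = 4.41 / 0.16068 = 27.447 mm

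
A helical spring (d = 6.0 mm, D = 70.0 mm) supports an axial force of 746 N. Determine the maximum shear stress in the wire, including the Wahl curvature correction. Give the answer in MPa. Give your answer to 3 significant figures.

Spring index C = D/d = 70.0/6.0 = 11.6667
K_W = (4C−1)/(4C−4) + 0.615/C = 45.667/42.667 + 0.0527 = 1.1230
τ₀ = 8FD/(πd³) = 8·746·70.0/(π·6.0³) = 417760/678.58 = 615.63 MPa
τ_max = K·τ₀ = 1.1230 × 615.63 = 691.37 MPa

691 MPa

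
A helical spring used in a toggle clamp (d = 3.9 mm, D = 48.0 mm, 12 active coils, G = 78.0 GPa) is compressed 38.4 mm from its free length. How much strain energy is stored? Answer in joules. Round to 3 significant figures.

1.25 J

k = Gd⁴/(8D³N_a) = (78.0×10³)(3.9⁴)/(8·48.0³·12) = 1.6996 N/mm
U = ½kδ² = 0.5 × 1.6996 × 38.4² = 1253.1 N·mm = 1.2531 J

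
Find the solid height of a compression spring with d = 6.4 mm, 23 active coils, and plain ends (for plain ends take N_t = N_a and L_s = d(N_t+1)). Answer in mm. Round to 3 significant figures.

plain ends: N_t = N_a = 23
L_s = d·(N_t+1) = 6.4 × 24 = 153.6 mm

154 mm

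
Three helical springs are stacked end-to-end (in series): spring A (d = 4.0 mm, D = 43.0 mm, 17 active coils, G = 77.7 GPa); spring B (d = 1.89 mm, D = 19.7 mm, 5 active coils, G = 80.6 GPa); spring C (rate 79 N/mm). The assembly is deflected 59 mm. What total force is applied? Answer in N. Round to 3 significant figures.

k_A = Gd⁴/(8D³N_a) = (77.7×10³)(4.0⁴)/(8·43.0³·17) = 1.8396 N/mm
k_B = Gd⁴/(8D³N_a) = (80.6×10³)(1.89⁴)/(8·19.7³·5) = 3.363 N/mm
Series: 1/k_eq = 1/1.8396 + 1/3.363 + 1/79 = 0.85362; k_eq = 1.1715 N/mm
F = k_eq·δ = 1.1715·59 = 69.118 N

69.1 N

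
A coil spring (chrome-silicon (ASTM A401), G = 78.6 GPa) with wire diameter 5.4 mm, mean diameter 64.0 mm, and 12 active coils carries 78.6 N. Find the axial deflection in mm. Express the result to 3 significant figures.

29.6 mm

k = Gd⁴/(8D³N_a) = (78.6×10³)(5.4⁴)/(8·64.0³·12) = 2.6557 N/mm
δ = F/k = 78.6 / 2.6557 = 29.596 mm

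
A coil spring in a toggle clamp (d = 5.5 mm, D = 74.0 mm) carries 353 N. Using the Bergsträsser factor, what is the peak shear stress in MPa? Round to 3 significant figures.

439 MPa

Spring index C = D/d = 74.0/5.5 = 13.4545
K_B = (4C+2)/(4C−3) = 55.818/50.818 = 1.0984
τ₀ = 8FD/(πd³) = 8·353·74.0/(π·5.5³) = 208976/522.68 = 399.81 MPa
τ_max = K·τ₀ = 1.0984 × 399.81 = 439.15 MPa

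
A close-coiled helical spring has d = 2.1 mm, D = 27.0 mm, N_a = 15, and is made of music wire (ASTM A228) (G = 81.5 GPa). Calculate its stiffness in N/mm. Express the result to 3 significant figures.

0.671 N/mm

k = Gd⁴/(8D³N_a) = (81.5×10³ × 2.1⁴) / (8 × 27.0³ × 15)
  = 1.58502e+06 / 2.36196e+06 = 0.67106 N/mm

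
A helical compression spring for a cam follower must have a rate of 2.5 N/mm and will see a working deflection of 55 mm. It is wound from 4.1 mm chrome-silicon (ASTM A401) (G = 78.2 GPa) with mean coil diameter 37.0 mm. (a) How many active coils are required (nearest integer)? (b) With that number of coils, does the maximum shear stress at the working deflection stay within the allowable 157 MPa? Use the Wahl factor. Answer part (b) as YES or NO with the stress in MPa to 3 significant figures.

N_a = Gd⁴/(8D³k) = (78.2×10³)(4.1⁴)/(8·37.0³·2.5) = 21.81 → N_a = 22
Actual rate k = Gd⁴/(8D³·22) = 2.4787 N/mm
Working load F = kδ = 2.4787·55 = 136.33 N
C = 37.0/4.1 = 9.0244; K_W = (4C−1)/(4C−4)+0.615/C = 1.1616
τ_max = K_W·8FD/(πd³) = 1.1616·186.37 = 216.49 MPa
τ_max > 157 MPa → exceeds allowable

(a) 22 coils; (b) NO, τ_max = 216 MPa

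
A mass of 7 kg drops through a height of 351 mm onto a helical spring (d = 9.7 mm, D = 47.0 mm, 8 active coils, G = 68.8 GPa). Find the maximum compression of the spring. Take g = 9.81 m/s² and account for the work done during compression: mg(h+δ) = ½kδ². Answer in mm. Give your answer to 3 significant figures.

23.7 mm

k = Gd⁴/(8D³N_a) = (68.8×10³)(9.7⁴)/(8·47.0³·8) = 91.665 N/mm
W = mg = 7 × 9.81 = 68.67 N
½kδ² − Wδ − Wh = 0 → δ = (W + √(W² + 2kWh))/k
δ = (68.67 + √(4715.6 + 4.41882e+06))/91.665 = (68.67 + 2103.2)/91.665 = 23.694 mm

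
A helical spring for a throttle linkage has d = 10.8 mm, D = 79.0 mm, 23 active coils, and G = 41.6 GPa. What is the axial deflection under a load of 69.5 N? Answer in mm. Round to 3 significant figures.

k = Gd⁴/(8D³N_a) = (41.6×10³)(10.8⁴)/(8·79.0³·23) = 6.2386 N/mm
δ = F/k = 69.5 / 6.2386 = 11.14 mm

11.1 mm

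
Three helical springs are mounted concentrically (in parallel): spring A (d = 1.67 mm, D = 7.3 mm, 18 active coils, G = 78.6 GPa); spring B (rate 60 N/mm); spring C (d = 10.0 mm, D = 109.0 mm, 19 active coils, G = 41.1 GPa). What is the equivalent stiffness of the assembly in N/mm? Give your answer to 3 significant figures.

k_A = Gd⁴/(8D³N_a) = (78.6×10³)(1.67⁴)/(8·7.3³·18) = 10.913 N/mm
k_C = Gd⁴/(8D³N_a) = (41.1×10³)(10.0⁴)/(8·109.0³·19) = 2.0879 N/mm
Parallel: k_eq = 10.913 + 60 + 2.0879 = 73.001 N/mm

73.0 N/mm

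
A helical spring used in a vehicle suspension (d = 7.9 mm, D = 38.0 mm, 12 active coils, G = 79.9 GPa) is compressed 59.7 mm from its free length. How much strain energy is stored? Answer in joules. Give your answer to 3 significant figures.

105 J

k = Gd⁴/(8D³N_a) = (79.9×10³)(7.9⁴)/(8·38.0³·12) = 59.079 N/mm
U = ½kδ² = 0.5 × 59.079 × 59.7² = 1.0528e+05 N·mm = 105.28 J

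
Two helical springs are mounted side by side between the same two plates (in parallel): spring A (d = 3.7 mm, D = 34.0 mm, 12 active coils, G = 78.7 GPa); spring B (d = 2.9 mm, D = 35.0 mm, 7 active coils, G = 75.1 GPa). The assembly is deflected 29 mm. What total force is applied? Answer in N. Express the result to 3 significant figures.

178 N

k_A = Gd⁴/(8D³N_a) = (78.7×10³)(3.7⁴)/(8·34.0³·12) = 3.9091 N/mm
k_B = Gd⁴/(8D³N_a) = (75.1×10³)(2.9⁴)/(8·35.0³·7) = 2.2123 N/mm
Parallel: k_eq = 3.9091 + 2.2123 = 6.1214 N/mm
F = k_eq·δ = 6.1214·29 = 177.52 N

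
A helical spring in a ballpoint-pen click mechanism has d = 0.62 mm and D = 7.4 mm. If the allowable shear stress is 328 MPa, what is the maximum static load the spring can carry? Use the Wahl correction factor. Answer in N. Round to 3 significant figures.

C = D/d = 7.4/0.62 = 11.9355
K_W = (4C−1)/(4C−4) + 0.615/C = 46.742/43.742 + 0.0515 = 1.1201
τ_max = K·8FD/(πd³) → F_max = τ_allow·πd³/(8DK)
F_max = 328·π·0.62³/(8·7.4·1.1201) = 245.58/66.311 = 3.7035 N

3.70 N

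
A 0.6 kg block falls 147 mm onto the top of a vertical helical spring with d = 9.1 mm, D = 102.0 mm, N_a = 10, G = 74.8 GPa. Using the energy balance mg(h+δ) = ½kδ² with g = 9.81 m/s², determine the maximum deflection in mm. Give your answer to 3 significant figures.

17.9 mm

k = Gd⁴/(8D³N_a) = (74.8×10³)(9.1⁴)/(8·102.0³·10) = 6.0419 N/mm
W = mg = 0.6 × 9.81 = 5.886 N
½kδ² − Wδ − Wh = 0 → δ = (W + √(W² + 2kWh))/k
δ = (5.886 + √(34.645 + 10455.5))/6.0419 = (5.886 + 102.42)/6.0419 = 17.926 mm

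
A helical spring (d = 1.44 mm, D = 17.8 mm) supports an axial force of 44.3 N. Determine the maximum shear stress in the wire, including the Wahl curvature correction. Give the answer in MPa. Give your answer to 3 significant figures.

Spring index C = D/d = 17.8/1.44 = 12.3611
K_W = (4C−1)/(4C−4) + 0.615/C = 48.444/45.444 + 0.0498 = 1.1158
τ₀ = 8FD/(πd³) = 8·44.3·17.8/(π·1.44³) = 6308.32/9.3807 = 672.48 MPa
τ_max = K·τ₀ = 1.1158 × 672.48 = 750.33 MPa

750 MPa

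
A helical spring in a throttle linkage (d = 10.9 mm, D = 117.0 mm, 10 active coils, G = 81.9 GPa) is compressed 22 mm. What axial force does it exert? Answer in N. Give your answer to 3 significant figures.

199 N

k = Gd⁴/(8D³N_a) = (81.9×10³)(10.9⁴)/(8·117.0³·10) = 9.0228 N/mm
F = k·δ = 9.0228 × 22 = 198.5 N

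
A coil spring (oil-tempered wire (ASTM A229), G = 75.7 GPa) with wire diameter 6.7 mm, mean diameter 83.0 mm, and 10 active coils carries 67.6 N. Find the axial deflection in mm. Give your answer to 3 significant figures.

k = Gd⁴/(8D³N_a) = (75.7×10³)(6.7⁴)/(8·83.0³·10) = 3.3348 N/mm
δ = F/k = 67.6 / 3.3348 = 20.271 mm

20.3 mm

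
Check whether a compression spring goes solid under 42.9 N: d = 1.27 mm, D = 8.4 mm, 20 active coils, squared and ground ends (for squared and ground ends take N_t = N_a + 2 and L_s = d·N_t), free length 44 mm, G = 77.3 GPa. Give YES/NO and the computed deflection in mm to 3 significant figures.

YES, δ = 20.2 mm

k = Gd⁴/(8D³N_a) = (77.3×10³)(1.27⁴)/(8·8.4³·20) = 2.1205 N/mm
N_t = 22; L_s = 1.27·22 = 27.94 mm; δ_solid = L₀ − L_s = 44 − 27.94 = 16.06 mm
δ = F/k = 42.9/2.1205 = 20.231 mm
δ ≥ δ_solid → spring goes solid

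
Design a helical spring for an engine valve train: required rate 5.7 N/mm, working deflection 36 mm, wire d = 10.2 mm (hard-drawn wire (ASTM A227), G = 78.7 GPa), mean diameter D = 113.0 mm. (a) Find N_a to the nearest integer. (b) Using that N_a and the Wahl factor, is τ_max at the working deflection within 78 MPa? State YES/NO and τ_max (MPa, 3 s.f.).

N_a = Gd⁴/(8D³k) = (78.7×10³)(10.2⁴)/(8·113.0³·5.7) = 12.95 → N_a = 13
Actual rate k = Gd⁴/(8D³·13) = 5.6768 N/mm
Working load F = kδ = 5.6768·36 = 204.37 N
C = 113.0/10.2 = 11.0784; K_W = (4C−1)/(4C−4)+0.615/C = 1.1299
τ_max = K_W·8FD/(πd³) = 1.1299·55.415 = 62.615 MPa
τ_max ≤ 78 MPa → acceptable

(a) 13 coils; (b) YES, τ_max = 62.6 MPa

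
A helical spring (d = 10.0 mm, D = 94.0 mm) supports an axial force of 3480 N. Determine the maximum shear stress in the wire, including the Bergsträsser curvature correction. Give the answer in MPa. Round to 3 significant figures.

953 MPa

Spring index C = D/d = 94.0/10.0 = 9.4000
K_B = (4C+2)/(4C−3) = 39.600/34.600 = 1.1445
τ₀ = 8FD/(πd³) = 8·3480·94.0/(π·10.0³) = 2.61696e+06/3141.6 = 833 MPa
τ_max = K·τ₀ = 1.1445 × 833 = 953.38 MPa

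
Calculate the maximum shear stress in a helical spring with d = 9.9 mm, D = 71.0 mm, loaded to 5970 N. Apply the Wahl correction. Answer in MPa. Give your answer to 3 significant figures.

Spring index C = D/d = 71.0/9.9 = 7.1717
K_W = (4C−1)/(4C−4) + 0.615/C = 27.687/24.687 + 0.0858 = 1.2073
τ₀ = 8FD/(πd³) = 8·5970·71.0/(π·9.9³) = 3.39096e+06/3048.3 = 1112.4 MPa
τ_max = K·τ₀ = 1.2073 × 1112.4 = 1343 MPa

1340 MPa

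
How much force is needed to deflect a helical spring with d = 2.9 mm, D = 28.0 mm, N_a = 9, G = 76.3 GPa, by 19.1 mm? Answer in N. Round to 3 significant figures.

k = Gd⁴/(8D³N_a) = (76.3×10³)(2.9⁴)/(8·28.0³·9) = 3.4144 N/mm
F = k·δ = 3.4144 × 19.1 = 65.214 N

65.2 N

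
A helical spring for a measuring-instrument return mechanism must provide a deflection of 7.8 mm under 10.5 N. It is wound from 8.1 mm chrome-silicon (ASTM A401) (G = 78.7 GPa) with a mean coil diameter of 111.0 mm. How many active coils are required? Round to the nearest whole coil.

23

Required rate k = F/δ = 10.5/7.8 = 1.3462 N/mm
N_a = Gd⁴/(8D³k) = (78.7×10³ × 8.1⁴)/(8 × 111.0³ × 1.3462)
    = 3.38778e+08 / 1.47283e+07 = 23 → 23 coils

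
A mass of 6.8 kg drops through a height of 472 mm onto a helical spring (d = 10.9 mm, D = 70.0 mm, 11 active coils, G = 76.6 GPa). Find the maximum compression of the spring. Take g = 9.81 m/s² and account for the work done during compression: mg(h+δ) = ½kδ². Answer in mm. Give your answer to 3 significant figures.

43.8 mm

k = Gd⁴/(8D³N_a) = (76.6×10³)(10.9⁴)/(8·70.0³·11) = 35.823 N/mm
W = mg = 6.8 × 9.81 = 66.708 N
½kδ² − Wδ − Wh = 0 → δ = (W + √(W² + 2kWh))/k
δ = (66.708 + √(4450 + 2.25584e+06))/35.823 = (66.708 + 1503.4)/35.823 = 43.831 mm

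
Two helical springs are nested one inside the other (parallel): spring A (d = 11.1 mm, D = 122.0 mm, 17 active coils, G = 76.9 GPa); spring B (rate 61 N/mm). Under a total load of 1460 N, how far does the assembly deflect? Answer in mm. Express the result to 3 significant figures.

k_A = Gd⁴/(8D³N_a) = (76.9×10³)(11.1⁴)/(8·122.0³·17) = 4.7272 N/mm
Parallel: k_eq = 4.7272 + 61 = 65.727 N/mm
δ = F/k_eq = 1460/65.727 = 22.213 mm

22.2 mm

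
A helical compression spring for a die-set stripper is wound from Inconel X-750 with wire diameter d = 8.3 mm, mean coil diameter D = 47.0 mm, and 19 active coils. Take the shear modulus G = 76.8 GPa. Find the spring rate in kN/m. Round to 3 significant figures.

k = Gd⁴/(8D³N_a) = (76.8×10³ × 8.3⁴) / (8 × 47.0³ × 19)
  = 3.6448e+08 / 1.57811e+07 = 23.096 N/mm

23.1 kN/m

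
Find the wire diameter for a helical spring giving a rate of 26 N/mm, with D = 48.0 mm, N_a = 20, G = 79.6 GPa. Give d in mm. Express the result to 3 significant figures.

d = (8D³N_a·k / G)^(1/4) = (8·48.0³·20·26 / (79.6×10³))^0.25
  = (5779.7)^0.25 = 8.7192 mm

8.72 mm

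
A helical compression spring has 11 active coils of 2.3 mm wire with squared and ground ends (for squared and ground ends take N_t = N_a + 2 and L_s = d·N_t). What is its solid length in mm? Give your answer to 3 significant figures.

29.9 mm

squared and ground ends: N_t = N_a + 2 = 11 + 2 = 13
L_s = d·N_t = 2.3 × 13 = 29.9 mm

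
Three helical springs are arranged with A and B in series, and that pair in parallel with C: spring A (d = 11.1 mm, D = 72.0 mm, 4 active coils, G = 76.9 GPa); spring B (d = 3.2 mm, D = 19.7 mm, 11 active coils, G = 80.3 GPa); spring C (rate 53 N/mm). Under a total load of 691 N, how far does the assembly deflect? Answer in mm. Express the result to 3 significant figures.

10.8 mm

k_A = Gd⁴/(8D³N_a) = (76.9×10³)(11.1⁴)/(8·72.0³·4) = 97.74 N/mm
k_B = Gd⁴/(8D³N_a) = (80.3×10³)(3.2⁴)/(8·19.7³·11) = 12.515 N/mm
Springs A,B series: k_AB = 1/(1/97.74+1/12.515) = 11.094 N/mm; parallel with C: k_eq = 11.094+53 = 64.094 N/mm
δ = F/k_eq = 691/64.094 = 10.781 mm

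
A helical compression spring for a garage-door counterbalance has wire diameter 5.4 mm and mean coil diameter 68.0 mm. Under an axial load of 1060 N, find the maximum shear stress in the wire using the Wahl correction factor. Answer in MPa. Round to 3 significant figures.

Spring index C = D/d = 68.0/5.4 = 12.5926
K_W = (4C−1)/(4C−4) + 0.615/C = 49.370/46.370 + 0.0488 = 1.1135
τ₀ = 8FD/(πd³) = 8·1060·68.0/(π·5.4³) = 576640/494.69 = 1165.7 MPa
τ_max = K·τ₀ = 1.1135 × 1165.7 = 1298 MPa

1300 MPa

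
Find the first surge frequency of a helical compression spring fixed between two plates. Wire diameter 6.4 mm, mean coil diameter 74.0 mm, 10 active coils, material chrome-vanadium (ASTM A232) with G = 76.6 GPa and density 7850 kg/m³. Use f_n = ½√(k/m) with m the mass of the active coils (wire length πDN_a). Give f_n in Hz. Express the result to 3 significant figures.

k = Gd⁴/(8D³N_a) = (76.6×10³)(6.4⁴)/(8·74.0³·10) = 3.9643 N/mm = 3964.3 N/m
Wire length L = πDN_a = π·74.0·10 = 2324.8 mm
m = ρ·(πd²/4)·L = 7850 × 32.17×10⁻⁶ m² × 2.3248 m = 0.58709 kg
f_n = ½√(k/m) = 0.5·√(3964.3/0.58709) = 0.5·√(6752.5) = 41.087 Hz

41.1 Hz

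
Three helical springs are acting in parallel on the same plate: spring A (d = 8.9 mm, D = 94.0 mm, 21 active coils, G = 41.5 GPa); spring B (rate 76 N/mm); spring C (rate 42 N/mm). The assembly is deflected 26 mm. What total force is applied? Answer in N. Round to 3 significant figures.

k_A = Gd⁴/(8D³N_a) = (41.5×10³)(8.9⁴)/(8·94.0³·21) = 1.866 N/mm
Parallel: k_eq = 1.866 + 76 + 42 = 119.87 N/mm
F = k_eq·δ = 119.87·26 = 3116.5 N

3120 N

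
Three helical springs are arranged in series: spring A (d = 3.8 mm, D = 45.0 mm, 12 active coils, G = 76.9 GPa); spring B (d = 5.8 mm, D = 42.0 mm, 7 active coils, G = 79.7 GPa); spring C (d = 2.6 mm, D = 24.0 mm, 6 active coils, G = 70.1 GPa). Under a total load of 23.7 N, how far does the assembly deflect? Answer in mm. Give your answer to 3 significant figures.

k_A = Gd⁴/(8D³N_a) = (76.9×10³)(3.8⁴)/(8·45.0³·12) = 1.833 N/mm
k_B = Gd⁴/(8D³N_a) = (79.7×10³)(5.8⁴)/(8·42.0³·7) = 21.739 N/mm
k_C = Gd⁴/(8D³N_a) = (70.1×10³)(2.6⁴)/(8·24.0³·6) = 4.8277 N/mm
Series: 1/k_eq = 1/1.833 + 1/21.739 + 1/4.8277 = 0.79871; k_eq = 1.252 N/mm
δ = F/k_eq = 23.7/1.252 = 18.929 mm

18.9 mm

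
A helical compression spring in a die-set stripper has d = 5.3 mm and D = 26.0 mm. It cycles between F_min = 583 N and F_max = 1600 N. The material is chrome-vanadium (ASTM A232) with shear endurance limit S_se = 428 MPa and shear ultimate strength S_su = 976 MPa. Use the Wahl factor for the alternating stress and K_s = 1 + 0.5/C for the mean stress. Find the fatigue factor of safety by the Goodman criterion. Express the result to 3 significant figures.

C = D/d = 26.0/5.3 = 4.9057; K_W = (4C−1)/(4C−4)+0.615/C = 1.3174; K_s = 1+0.5/C = 1.1019
F_a = (F_max−F_min)/2 = 508.5 N; F_m = (F_max+F_min)/2 = 1091.5 N
τ_a = K_W·8F_aD/(πd³) = 1.3174 × 226.14 = 297.92 MPa
τ_m = K_s·8F_mD/(πd³) = 1.1019 × 485.41 = 534.89 MPa
Goodman: 1/n_f = τ_a/S_se + τ_m/S_su = 297.92/428 + 534.89/976 = 0.69606 + 0.54804 = 1.2441
n_f = 1/1.2441 = 0.8038

0.804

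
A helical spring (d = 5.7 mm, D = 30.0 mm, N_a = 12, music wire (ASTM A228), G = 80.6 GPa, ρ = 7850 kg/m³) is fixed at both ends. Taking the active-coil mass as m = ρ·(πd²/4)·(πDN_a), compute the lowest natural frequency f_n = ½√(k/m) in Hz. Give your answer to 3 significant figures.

k = Gd⁴/(8D³N_a) = (80.6×10³)(5.7⁴)/(8·30.0³·12) = 32.825 N/mm = 32825 N/m
Wire length L = πDN_a = π·30.0·12 = 1131 mm
m = ρ·(πd²/4)·L = 7850 × 25.518×10⁻⁶ m² × 1.131 m = 0.22655 kg
f_n = ½√(k/m) = 0.5·√(32825/0.22655) = 0.5·√(1.4489e+05) = 190.32 Hz

190 Hz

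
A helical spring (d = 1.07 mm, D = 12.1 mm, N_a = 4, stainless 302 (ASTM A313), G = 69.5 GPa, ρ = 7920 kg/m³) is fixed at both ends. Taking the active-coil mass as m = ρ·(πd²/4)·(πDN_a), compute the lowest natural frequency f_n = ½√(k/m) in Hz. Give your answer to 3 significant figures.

609 Hz

k = Gd⁴/(8D³N_a) = (69.5×10³)(1.07⁴)/(8·12.1³·4) = 1.607 N/mm = 1607 N/m
Wire length L = πDN_a = π·12.1·4 = 152.05 mm
m = ρ·(πd²/4)·L = 7920 × 0.8992×10⁻⁶ m² × 0.15205 m = 0.0010829 kg
f_n = ½√(k/m) = 0.5·√(1607/0.0010829) = 0.5·√(1.484e+06) = 609.1 Hz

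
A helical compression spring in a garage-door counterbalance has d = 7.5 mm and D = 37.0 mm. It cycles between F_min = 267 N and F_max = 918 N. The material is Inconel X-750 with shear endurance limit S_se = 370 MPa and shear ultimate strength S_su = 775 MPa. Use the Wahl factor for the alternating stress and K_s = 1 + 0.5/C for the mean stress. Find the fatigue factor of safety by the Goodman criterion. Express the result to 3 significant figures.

2.24

C = D/d = 37.0/7.5 = 4.9333; K_W = (4C−1)/(4C−4)+0.615/C = 1.3153; K_s = 1+0.5/C = 1.1014
F_a = (F_max−F_min)/2 = 325.5 N; F_m = (F_max+F_min)/2 = 592.5 N
τ_a = K_W·8F_aD/(πd³) = 1.3153 × 72.696 = 95.62 MPa
τ_m = K_s·8F_mD/(πd³) = 1.1014 × 132.33 = 145.74 MPa
Goodman: 1/n_f = τ_a/S_se + τ_m/S_su = 95.62/370 + 145.74/775 = 0.25843 + 0.18805 = 0.44648
n_f = 1/0.44648 = 2.24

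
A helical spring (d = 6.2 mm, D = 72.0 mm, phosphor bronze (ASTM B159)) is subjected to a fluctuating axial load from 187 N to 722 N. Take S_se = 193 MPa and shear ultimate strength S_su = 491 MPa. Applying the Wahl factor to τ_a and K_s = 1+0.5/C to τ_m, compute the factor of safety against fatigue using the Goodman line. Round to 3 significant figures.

0.515

C = D/d = 72.0/6.2 = 11.6129; K_W = (4C−1)/(4C−4)+0.615/C = 1.1236; K_s = 1+0.5/C = 1.0431
F_a = (F_max−F_min)/2 = 267.5 N; F_m = (F_max+F_min)/2 = 454.5 N
τ_a = K_W·8F_aD/(πd³) = 1.1236 × 205.79 = 231.23 MPa
τ_m = K_s·8F_mD/(πd³) = 1.0431 × 349.65 = 364.7 MPa
Goodman: 1/n_f = τ_a/S_se + τ_m/S_su = 231.23/193 + 364.7/491 = 1.19808 + 0.74278 = 1.9409
n_f = 1/1.9409 = 0.5152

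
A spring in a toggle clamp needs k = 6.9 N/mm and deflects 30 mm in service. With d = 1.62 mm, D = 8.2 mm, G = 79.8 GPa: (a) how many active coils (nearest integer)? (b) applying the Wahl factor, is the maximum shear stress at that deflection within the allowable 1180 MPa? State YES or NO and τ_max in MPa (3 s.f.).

(a) 18 coils; (b) NO, τ_max = 1330 MPa

N_a = Gd⁴/(8D³k) = (79.8×10³)(1.62⁴)/(8·8.2³·6.9) = 18.06 → N_a = 18
Actual rate k = Gd⁴/(8D³·18) = 6.9224 N/mm
Working load F = kδ = 6.9224·30 = 207.67 N
C = 8.2/1.62 = 5.0617; K_W = (4C−1)/(4C−4)+0.615/C = 1.3062
τ_max = K_W·8FD/(πd³) = 1.3062·1020 = 1332.2 MPa
τ_max > 1180 MPa → exceeds allowable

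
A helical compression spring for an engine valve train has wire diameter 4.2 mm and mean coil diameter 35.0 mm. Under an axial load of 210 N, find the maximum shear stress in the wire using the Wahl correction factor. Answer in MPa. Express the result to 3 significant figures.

Spring index C = D/d = 35.0/4.2 = 8.3333
K_W = (4C−1)/(4C−4) + 0.615/C = 32.333/29.333 + 0.0738 = 1.1761
τ₀ = 8FD/(πd³) = 8·210·35.0/(π·4.2³) = 58800/232.75 = 252.63 MPa
τ_max = K·τ₀ = 1.1761 × 252.63 = 297.11 MPa

297 MPa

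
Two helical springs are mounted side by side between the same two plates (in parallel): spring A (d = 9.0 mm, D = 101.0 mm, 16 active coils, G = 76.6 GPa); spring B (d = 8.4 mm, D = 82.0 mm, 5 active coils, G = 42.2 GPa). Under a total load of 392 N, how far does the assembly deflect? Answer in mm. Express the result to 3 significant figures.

k_A = Gd⁴/(8D³N_a) = (76.6×10³)(9.0⁴)/(8·101.0³·16) = 3.8109 N/mm
k_B = Gd⁴/(8D³N_a) = (42.2×10³)(8.4⁴)/(8·82.0³·5) = 9.5264 N/mm
Parallel: k_eq = 3.8109 + 9.5264 = 13.337 N/mm
δ = F/k_eq = 392/13.337 = 29.391 mm

29.4 mm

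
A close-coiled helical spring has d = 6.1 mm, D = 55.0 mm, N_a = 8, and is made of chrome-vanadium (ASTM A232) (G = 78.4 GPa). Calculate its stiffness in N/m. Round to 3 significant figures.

k = Gd⁴/(8D³N_a) = (78.4×10³ × 6.1⁴) / (8 × 55.0³ × 8)
  = 1.08551e+08 / 1.0648e+07 = 10.195 N/mm = 10195 N/m

10200 N/m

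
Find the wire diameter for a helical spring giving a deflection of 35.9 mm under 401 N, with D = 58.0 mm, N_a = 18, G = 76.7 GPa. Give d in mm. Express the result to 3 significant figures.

Required rate k = F/δ = 401/35.9 = 11.17 N/mm
d = (8D³N_a·k / G)^(1/4) = (8·58.0³·18·11.17 / (76.7×10³))^0.25
  = (4091.7)^0.25 = 7.9979 mm

8.00 mm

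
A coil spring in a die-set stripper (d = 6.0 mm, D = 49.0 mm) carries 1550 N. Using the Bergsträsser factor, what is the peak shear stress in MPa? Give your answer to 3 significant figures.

Spring index C = D/d = 49.0/6.0 = 8.1667
K_B = (4C+2)/(4C−3) = 34.667/29.667 = 1.1685
τ₀ = 8FD/(πd³) = 8·1550·49.0/(π·6.0³) = 607600/678.58 = 895.39 MPa
τ_max = K·τ₀ = 1.1685 × 895.39 = 1046.3 MPa

1050 MPa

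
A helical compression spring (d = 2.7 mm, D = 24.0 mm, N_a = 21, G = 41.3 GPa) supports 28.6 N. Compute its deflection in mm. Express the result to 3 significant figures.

30.3 mm

k = Gd⁴/(8D³N_a) = (41.3×10³)(2.7⁴)/(8·24.0³·21) = 0.94507 N/mm
δ = F/k = 28.6 / 0.94507 = 30.262 mm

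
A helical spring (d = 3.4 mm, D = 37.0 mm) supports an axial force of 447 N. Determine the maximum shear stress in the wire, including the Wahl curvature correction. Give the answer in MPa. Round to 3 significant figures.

1210 MPa

Spring index C = D/d = 37.0/3.4 = 10.8824
K_W = (4C−1)/(4C−4) + 0.615/C = 42.529/39.529 + 0.0565 = 1.1324
τ₀ = 8FD/(πd³) = 8·447·37.0/(π·3.4³) = 132312/123.48 = 1071.6 MPa
τ_max = K·τ₀ = 1.1324 × 1071.6 = 1213.4 MPa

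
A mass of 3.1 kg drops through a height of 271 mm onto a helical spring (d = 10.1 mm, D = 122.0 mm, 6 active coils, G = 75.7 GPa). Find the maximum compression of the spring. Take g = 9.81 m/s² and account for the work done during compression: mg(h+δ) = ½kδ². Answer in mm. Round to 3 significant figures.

k = Gd⁴/(8D³N_a) = (75.7×10³)(10.1⁴)/(8·122.0³·6) = 9.0378 N/mm
W = mg = 3.1 × 9.81 = 30.411 N
½kδ² − Wδ − Wh = 0 → δ = (W + √(W² + 2kWh))/k
δ = (30.411 + √(924.83 + 148967))/9.0378 = (30.411 + 387.16)/9.0378 = 46.203 mm

46.2 mm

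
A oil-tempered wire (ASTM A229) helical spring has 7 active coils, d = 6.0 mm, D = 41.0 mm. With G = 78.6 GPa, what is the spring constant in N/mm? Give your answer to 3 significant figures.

k = Gd⁴/(8D³N_a) = (78.6×10³ × 6.0⁴) / (8 × 41.0³ × 7)
  = 1.01866e+08 / 3.85958e+06 = 26.393 N/mm

26.4 N/mm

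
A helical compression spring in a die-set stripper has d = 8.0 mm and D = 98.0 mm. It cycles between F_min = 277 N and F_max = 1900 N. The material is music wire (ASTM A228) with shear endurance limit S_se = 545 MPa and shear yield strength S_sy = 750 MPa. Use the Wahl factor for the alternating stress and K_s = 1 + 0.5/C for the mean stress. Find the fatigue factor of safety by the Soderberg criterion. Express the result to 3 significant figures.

0.646

C = D/d = 98.0/8.0 = 12.2500; K_W = (4C−1)/(4C−4)+0.615/C = 1.1169; K_s = 1+0.5/C = 1.0408
F_a = (F_max−F_min)/2 = 811.5 N; F_m = (F_max+F_min)/2 = 1088.5 N
τ_a = K_W·8F_aD/(πd³) = 1.1169 × 395.53 = 441.76 MPa
τ_m = K_s·8F_mD/(πd³) = 1.0408 × 530.55 = 552.2 MPa
Soderberg: 1/n_f = τ_a/S_se + τ_m/S_sy = 441.76/545 + 552.2/750 = 0.81057 + 0.73627 = 1.5468
n_f = 1/1.5468 = 0.6465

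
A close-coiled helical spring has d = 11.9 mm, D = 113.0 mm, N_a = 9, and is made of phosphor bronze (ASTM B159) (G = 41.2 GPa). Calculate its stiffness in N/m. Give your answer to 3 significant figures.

7950 N/m

k = Gd⁴/(8D³N_a) = (41.2×10³ × 11.9⁴) / (8 × 113.0³ × 9)
  = 8.262e+08 / 1.03889e+08 = 7.9527 N/mm = 7952.7 N/m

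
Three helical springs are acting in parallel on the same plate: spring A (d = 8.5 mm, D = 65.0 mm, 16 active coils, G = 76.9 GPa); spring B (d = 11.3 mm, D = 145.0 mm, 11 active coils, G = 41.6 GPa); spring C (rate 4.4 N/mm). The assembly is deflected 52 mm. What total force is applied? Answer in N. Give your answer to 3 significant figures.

k_A = Gd⁴/(8D³N_a) = (76.9×10³)(8.5⁴)/(8·65.0³·16) = 11.42 N/mm
k_B = Gd⁴/(8D³N_a) = (41.6×10³)(11.3⁴)/(8·145.0³·11) = 2.5283 N/mm
Parallel: k_eq = 11.42 + 2.5283 + 4.4 = 18.348 N/mm
F = k_eq·δ = 18.348·52 = 954.09 N

954 N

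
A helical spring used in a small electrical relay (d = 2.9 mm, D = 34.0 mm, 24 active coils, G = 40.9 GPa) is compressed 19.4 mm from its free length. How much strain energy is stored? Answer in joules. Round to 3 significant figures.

k = Gd⁴/(8D³N_a) = (40.9×10³)(2.9⁴)/(8·34.0³·24) = 0.38333 N/mm
U = ½kδ² = 0.5 × 0.38333 × 19.4² = 72.136 N·mm = 0.072136 J

0.0721 J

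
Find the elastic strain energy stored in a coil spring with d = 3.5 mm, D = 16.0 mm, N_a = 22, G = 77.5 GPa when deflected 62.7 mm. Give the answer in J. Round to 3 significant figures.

k = Gd⁴/(8D³N_a) = (77.5×10³)(3.5⁴)/(8·16.0³·22) = 16.132 N/mm
U = ½kδ² = 0.5 × 16.132 × 62.7² = 31711 N·mm = 31.711 J

31.7 J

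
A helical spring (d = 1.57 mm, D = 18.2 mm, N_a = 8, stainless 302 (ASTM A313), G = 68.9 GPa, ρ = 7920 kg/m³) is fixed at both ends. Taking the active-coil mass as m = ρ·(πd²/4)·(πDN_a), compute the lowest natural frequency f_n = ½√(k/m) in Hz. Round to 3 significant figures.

k = Gd⁴/(8D³N_a) = (68.9×10³)(1.57⁴)/(8·18.2³·8) = 1.085 N/mm = 1085 N/m
Wire length L = πDN_a = π·18.2·8 = 457.42 mm
m = ρ·(πd²/4)·L = 7920 × 1.9359×10⁻⁶ m² × 0.45742 m = 0.0070134 kg
f_n = ½√(k/m) = 0.5·√(1085/0.0070134) = 0.5·√(1.547e+05) = 196.66 Hz

197 Hz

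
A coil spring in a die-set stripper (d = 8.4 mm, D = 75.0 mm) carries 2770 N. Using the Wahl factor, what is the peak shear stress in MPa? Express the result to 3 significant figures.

1040 MPa

Spring index C = D/d = 75.0/8.4 = 8.9286
K_W = (4C−1)/(4C−4) + 0.615/C = 34.714/31.714 + 0.0689 = 1.1635
τ₀ = 8FD/(πd³) = 8·2770·75.0/(π·8.4³) = 1.662e+06/1862 = 892.57 MPa
τ_max = K·τ₀ = 1.1635 × 892.57 = 1038.5 MPa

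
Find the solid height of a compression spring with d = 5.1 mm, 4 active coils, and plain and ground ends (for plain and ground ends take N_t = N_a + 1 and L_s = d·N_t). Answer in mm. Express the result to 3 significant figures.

25.5 mm

plain and ground ends: N_t = N_a + 1 = 4 + 1 = 5
L_s = d·N_t = 5.1 × 5 = 25.5 mm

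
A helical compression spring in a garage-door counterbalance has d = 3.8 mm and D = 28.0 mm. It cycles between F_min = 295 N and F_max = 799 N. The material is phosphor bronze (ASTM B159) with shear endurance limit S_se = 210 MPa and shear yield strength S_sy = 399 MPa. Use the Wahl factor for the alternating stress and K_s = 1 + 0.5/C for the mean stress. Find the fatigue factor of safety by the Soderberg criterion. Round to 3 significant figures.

C = D/d = 28.0/3.8 = 7.3684; K_W = (4C−1)/(4C−4)+0.615/C = 1.2012; K_s = 1+0.5/C = 1.0679
F_a = (F_max−F_min)/2 = 252 N; F_m = (F_max+F_min)/2 = 547 N
τ_a = K_W·8F_aD/(πd³) = 1.2012 × 327.45 = 393.35 MPa
τ_m = K_s·8F_mD/(πd³) = 1.0679 × 710.78 = 759.01 MPa
Soderberg: 1/n_f = τ_a/S_se + τ_m/S_sy = 393.35/210 + 759.01/399 = 1.87308 + 1.90228 = 3.7754
n_f = 1/3.7754 = 0.2649

0.265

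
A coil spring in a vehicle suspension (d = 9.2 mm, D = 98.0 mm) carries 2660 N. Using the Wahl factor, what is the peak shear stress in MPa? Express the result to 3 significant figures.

Spring index C = D/d = 98.0/9.2 = 10.6522
K_W = (4C−1)/(4C−4) + 0.615/C = 41.609/38.609 + 0.0577 = 1.1354
τ₀ = 8FD/(πd³) = 8·2660·98.0/(π·9.2³) = 2.08544e+06/2446.3 = 852.48 MPa
τ_max = K·τ₀ = 1.1354 × 852.48 = 967.94 MPa

968 MPa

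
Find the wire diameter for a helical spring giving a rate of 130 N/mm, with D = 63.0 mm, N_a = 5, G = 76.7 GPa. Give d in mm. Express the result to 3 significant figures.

d = (8D³N_a·k / G)^(1/4) = (8·63.0³·5·130 / (76.7×10³))^0.25
  = (16952)^0.25 = 11.4106 mm

11.4 mm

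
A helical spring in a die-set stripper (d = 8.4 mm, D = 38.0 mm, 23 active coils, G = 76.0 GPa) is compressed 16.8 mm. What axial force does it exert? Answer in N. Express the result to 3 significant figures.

630 N

k = Gd⁴/(8D³N_a) = (76.0×10³)(8.4⁴)/(8·38.0³·23) = 37.477 N/mm
F = k·δ = 37.477 × 16.8 = 629.61 N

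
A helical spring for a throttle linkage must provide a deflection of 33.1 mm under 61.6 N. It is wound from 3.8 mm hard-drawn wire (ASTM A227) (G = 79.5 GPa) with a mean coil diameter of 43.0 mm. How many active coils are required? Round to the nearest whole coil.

14

Required rate k = F/δ = 61.6/33.1 = 1.861 N/mm
N_a = Gd⁴/(8D³k) = (79.5×10³ × 3.8⁴)/(8 × 43.0³ × 1.861)
    = 1.65768e+07 / 1.18372e+06 = 14 → 14 coils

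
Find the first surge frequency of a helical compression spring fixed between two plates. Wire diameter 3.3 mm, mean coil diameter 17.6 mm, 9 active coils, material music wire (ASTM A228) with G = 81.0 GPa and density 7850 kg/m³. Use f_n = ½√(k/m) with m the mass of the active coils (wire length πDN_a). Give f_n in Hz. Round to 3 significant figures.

428 Hz

k = Gd⁴/(8D³N_a) = (81.0×10³)(3.3⁴)/(8·17.6³·9) = 24.472 N/mm = 24472 N/m
Wire length L = πDN_a = π·17.6·9 = 497.63 mm
m = ρ·(πd²/4)·L = 7850 × 8.553×10⁻⁶ m² × 0.49763 m = 0.033411 kg
f_n = ½√(k/m) = 0.5·√(24472/0.033411) = 0.5·√(7.3245e+05) = 427.92 Hz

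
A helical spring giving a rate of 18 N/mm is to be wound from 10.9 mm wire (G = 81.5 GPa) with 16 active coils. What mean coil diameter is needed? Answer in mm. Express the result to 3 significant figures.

D = (Gd⁴/(8N_a·k))^(1/3) = (81.5×10³·10.9⁴/(8·16·18))^(1/3)
  = (499322)^(1/3) = 79.3342 mm

79.3 mm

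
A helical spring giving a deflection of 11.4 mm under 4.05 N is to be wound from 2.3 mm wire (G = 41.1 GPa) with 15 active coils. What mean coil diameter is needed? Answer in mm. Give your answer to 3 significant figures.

30.0 mm

Required rate k = F/δ = 4.05/11.4 = 0.35526 N/mm
D = (Gd⁴/(8N_a·k))^(1/3) = (41.1×10³·2.3⁴/(8·15·0.35526))^(1/3)
  = (26978.7)^(1/3) = 29.9921 mm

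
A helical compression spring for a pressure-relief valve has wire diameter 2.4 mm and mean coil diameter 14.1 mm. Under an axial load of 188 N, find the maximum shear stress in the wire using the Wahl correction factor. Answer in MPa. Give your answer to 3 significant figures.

615 MPa

Spring index C = D/d = 14.1/2.4 = 5.8750
K_W = (4C−1)/(4C−4) + 0.615/C = 22.500/19.500 + 0.1047 = 1.2585
τ₀ = 8FD/(πd³) = 8·188·14.1/(π·2.4³) = 21206.4/43.429 = 488.3 MPa
τ_max = K·τ₀ = 1.2585 × 488.3 = 614.53 MPa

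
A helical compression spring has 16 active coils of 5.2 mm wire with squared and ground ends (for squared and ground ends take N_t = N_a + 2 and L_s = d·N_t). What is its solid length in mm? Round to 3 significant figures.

squared and ground ends: N_t = N_a + 2 = 16 + 2 = 18
L_s = d·N_t = 5.2 × 18 = 93.6 mm

93.6 mm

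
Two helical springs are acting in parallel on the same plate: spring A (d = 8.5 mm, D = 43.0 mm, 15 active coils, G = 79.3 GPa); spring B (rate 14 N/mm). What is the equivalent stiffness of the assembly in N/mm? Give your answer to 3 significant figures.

57.4 N/mm

k_A = Gd⁴/(8D³N_a) = (79.3×10³)(8.5⁴)/(8·43.0³·15) = 43.387 N/mm
Parallel: k_eq = 43.387 + 14 = 57.387 N/mm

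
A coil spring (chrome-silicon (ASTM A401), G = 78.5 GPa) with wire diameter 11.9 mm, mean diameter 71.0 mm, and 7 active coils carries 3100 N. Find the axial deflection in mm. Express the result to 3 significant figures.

39.5 mm

k = Gd⁴/(8D³N_a) = (78.5×10³)(11.9⁴)/(8·71.0³·7) = 78.541 N/mm
δ = F/k = 3100 / 78.541 = 39.47 mm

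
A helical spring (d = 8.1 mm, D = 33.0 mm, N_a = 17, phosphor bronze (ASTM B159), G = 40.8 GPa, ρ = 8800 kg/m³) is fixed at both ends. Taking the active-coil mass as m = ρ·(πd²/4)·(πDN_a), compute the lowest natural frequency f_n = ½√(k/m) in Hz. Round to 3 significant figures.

106 Hz

k = Gd⁴/(8D³N_a) = (40.8×10³)(8.1⁴)/(8·33.0³·17) = 35.935 N/mm = 35935 N/m
Wire length L = πDN_a = π·33.0·17 = 1762.4 mm
m = ρ·(πd²/4)·L = 8800 × 51.53×10⁻⁶ m² × 1.7624 m = 0.7992 kg
f_n = ½√(k/m) = 0.5·√(35935/0.7992) = 0.5·√(44964) = 106.02 Hz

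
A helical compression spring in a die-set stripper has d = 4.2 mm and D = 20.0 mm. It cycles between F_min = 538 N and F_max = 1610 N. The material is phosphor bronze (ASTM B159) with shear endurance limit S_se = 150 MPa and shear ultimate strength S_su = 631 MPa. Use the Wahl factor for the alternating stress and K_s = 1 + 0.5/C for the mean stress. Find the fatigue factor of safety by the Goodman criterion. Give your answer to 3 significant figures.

C = D/d = 20.0/4.2 = 4.7619; K_W = (4C−1)/(4C−4)+0.615/C = 1.3285; K_s = 1+0.5/C = 1.1050
F_a = (F_max−F_min)/2 = 536 N; F_m = (F_max+F_min)/2 = 1074 N
τ_a = K_W·8F_aD/(πd³) = 1.3285 × 368.46 = 489.5 MPa
τ_m = K_s·8F_mD/(πd³) = 1.1050 × 738.29 = 815.81 MPa
Goodman: 1/n_f = τ_a/S_se + τ_m/S_su = 489.5/150 + 815.81/631 = 3.26334 + 1.29288 = 4.5562
n_f = 1/4.5562 = 0.2195

0.219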